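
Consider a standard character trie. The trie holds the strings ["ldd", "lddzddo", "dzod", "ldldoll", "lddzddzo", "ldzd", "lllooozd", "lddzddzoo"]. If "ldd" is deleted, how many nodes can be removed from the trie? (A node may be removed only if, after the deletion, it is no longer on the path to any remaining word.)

Walk "ldd" from the leaf back toward the root, removing each node that no remaining word uses.
Every node on "ldd" is still needed (e.g. by "lddzddo"), so nothing is freed.
Nodes removed: 0

0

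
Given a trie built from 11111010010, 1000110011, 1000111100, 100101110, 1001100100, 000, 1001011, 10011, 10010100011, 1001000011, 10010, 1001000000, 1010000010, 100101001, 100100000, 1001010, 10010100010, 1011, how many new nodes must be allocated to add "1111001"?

"1111" is already a path in the trie; the remaining "001" must be added.
So 7 − 4 = 3 new nodes.

3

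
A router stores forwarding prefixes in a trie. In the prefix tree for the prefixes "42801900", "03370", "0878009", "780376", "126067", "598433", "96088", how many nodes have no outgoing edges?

7

A leaf is a node with no children — equivalently, the end of a word that is not a proper prefix of any other stored word.
Those words: "03370", "0878009", "126067", "42801900", "598433", "780376", "96088"
Leaf count: 7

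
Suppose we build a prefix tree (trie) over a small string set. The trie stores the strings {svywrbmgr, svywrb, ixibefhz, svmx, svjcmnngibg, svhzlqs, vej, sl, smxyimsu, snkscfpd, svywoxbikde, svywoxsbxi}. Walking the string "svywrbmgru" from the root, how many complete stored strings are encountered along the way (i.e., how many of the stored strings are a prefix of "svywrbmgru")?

2

Walk "svywrbmgru" from the root; an end-of-word marker is hit whenever a stored word is a prefix of "svywrbmgru".
Prefixes of the query that are stored words: "svywrb", "svywrbmgr"
Count: 2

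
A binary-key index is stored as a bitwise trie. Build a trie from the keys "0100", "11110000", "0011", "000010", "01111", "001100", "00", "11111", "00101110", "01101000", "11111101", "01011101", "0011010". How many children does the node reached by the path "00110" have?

Walk "00110" from the root, arriving at one node.
Characters that immediately follow "00110" among the stored strings: {0, 1}.
That node has 2 child edges.

2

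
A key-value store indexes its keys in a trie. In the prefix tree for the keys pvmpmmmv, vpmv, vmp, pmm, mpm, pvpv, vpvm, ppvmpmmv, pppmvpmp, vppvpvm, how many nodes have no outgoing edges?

A leaf is a node with no children — equivalently, the end of a word that is not a proper prefix of any other stored word.
Those words: "mpm", "pmm", "pppmvpmp", "ppvmpmmv", "pvmpmmmv", "pvpv", "vmp", "vpmv", "vppvpvm", "vpvm"
Leaf count: 10

10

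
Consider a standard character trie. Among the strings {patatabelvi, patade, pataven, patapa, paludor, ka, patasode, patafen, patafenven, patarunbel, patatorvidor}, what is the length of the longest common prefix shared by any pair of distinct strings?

Look for the deepest trie node that still has at least two words in its subtree.
"patafen" and "patafenven" agree on "patafen" (7 characters) before diverging; nothing deeper is shared.
Longest shared-prefix length: 7

7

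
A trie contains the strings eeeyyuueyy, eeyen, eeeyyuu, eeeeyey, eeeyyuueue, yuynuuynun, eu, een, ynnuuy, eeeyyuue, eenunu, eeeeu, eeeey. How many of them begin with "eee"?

7

Filter for entries beginning with "eee":
Matches: "eeeeu", "eeeey", "eeeeyey", "eeeyyuu", "eeeyyuue", "eeeyyuueue", "eeeyyuueyy"
Count: 7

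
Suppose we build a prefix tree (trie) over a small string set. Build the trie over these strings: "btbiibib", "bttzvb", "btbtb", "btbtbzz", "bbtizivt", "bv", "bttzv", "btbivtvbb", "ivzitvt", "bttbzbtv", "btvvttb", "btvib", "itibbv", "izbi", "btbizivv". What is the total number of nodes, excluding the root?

60

Trace insertions, counting only characters that open a new branch:
  "btbiibib" → 8 new (b, t, b, i, i, b, i, b)
  "bttzvb" → prefix "bt" already present; 4 new (t, z, v, b)
  "btbtb" → prefix "btb" already present; 2 new (t, b)
  "btbtbzz" → prefix "btbtb" already present; 2 new (z, z)
  "bbtizivt" → prefix "b" already present; 7 new (b, t, i, z, i, v, t)
  "bv" → prefix "b" already present; 1 new (v)
  "bttzv" → prefix "bttzv" already present; 0 new (none)
  "btbivtvbb" → prefix "btbi" already present; 5 new (v, t, v, b, b)
  "ivzitvt" → 7 new (i, v, z, i, t, v, t)
  "bttbzbtv" → prefix "btt" already present; 5 new (b, z, b, t, v)
  "btvvttb" → prefix "bt" already present; 5 new (v, v, t, t, b)
  "btvib" → prefix "btv" already present; 2 new (i, b)
  "itibbv" → prefix "i" already present; 5 new (t, i, b, b, v)
  "izbi" → prefix "i" already present; 3 new (z, b, i)
  "btbizivv" → prefix "btbi" already present; 4 new (z, i, v, v)
Total nodes = 8 + 4 + 2 + 2 + 7 + 1 + 0 + 5 + 7 + 5 + 5 + 2 + 5 + 3 + 4 = 60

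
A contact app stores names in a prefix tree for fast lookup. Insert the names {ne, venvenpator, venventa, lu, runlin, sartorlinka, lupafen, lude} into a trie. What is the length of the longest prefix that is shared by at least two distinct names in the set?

6

Equivalently: take the maximum, over all pairs, of their longest common prefix length.
e.g. "venvenpator" and "venventa" share the prefix "venven" of length 6; no pair shares a longer one.
Longest shared-prefix length: 6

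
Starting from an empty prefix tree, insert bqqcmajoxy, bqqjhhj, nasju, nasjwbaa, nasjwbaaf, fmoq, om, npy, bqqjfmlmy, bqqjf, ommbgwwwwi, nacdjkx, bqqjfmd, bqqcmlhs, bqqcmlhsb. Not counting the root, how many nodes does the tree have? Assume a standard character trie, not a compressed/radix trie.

55

Count nodes per top-level branch (shared prefixes stored once):
  'b'-branch (bqqcmajoxy, bqqcmlhs, bqqcmlhsb, bqqjf, bqqjfmd, bqqjfmlmy, bqqjhhj): 24 nodes
  'f'-branch (fmoq): 4 nodes
  'n'-branch (nacdjkx, nasju, nasjwbaa, nasjwbaaf, npy): 17 nodes
  'o'-branch (om, ommbgwwwwi): 10 nodes
Sum: 55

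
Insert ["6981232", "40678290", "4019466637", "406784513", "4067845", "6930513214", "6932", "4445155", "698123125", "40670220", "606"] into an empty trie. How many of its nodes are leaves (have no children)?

10

Leaves are exactly the stored words that no other stored word extends.
Those words: "4019466637", "40670220", "40678290", "406784513", "4445155", "606", "6930513214", "6932", "698123125", "6981232"
Leaf count: 10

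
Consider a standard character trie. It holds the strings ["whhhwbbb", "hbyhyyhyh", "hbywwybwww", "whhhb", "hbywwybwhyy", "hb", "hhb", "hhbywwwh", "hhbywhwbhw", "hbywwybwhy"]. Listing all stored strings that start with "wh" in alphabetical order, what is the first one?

whhhb

DFS of the "wh" subtree visits, in order: "whhhb", "whhhwbbb"
Position 1: whhhb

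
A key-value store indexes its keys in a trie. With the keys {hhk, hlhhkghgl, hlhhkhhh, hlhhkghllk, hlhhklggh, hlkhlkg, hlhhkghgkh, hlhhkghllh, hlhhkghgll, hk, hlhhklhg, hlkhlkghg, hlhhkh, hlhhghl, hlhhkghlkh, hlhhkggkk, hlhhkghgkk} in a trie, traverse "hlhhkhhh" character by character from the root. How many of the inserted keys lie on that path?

2

Walk "hlhhkhhh" from the root; an end-of-word marker is hit whenever a stored word is a prefix of "hlhhkhhh".
Prefixes of the query that are stored words: "hlhhkh", "hlhhkhhh"
Count: 2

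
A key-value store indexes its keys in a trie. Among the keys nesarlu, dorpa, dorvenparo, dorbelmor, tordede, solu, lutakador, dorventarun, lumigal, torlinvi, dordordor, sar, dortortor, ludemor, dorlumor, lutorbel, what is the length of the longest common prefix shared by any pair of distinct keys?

6

Equivalently: take the maximum, over all pairs, of their longest common prefix length.
e.g. "dorvenparo" and "dorventarun" share the prefix "dorven" of length 6; no pair shares a longer one.
Longest shared-prefix length: 6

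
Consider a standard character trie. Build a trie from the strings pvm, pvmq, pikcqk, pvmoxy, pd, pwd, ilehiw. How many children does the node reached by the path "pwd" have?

0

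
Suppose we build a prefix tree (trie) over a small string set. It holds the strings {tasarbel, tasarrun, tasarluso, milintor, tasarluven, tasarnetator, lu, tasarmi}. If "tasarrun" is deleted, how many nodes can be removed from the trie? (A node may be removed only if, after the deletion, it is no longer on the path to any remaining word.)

3

A node on "tasarrun"'s path can go only if nothing else ends at it or branches off below it.
The suffix "run" (3 nodes) is used only by "tasarrun"; the node for "tasar" still has the child "b", so pruning stops there.
Nodes removed: 3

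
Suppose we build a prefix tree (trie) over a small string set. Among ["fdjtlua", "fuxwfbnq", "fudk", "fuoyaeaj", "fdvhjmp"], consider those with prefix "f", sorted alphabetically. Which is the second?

fdvhjmp

DFS of the "f" subtree visits, in order: "fdjtlua", "fdvhjmp", "fudk", "fuoyaeaj", "fuxwfbnq"
Position 2: fdvhjmp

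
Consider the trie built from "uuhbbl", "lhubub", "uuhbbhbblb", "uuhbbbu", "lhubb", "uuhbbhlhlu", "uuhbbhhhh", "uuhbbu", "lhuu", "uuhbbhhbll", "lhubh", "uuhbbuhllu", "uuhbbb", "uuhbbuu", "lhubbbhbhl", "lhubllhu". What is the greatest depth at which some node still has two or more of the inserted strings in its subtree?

7

Look for the deepest trie node that still has at least two words in its subtree.
"uuhbbhhbll" and "uuhbbhhhh" agree on "uuhbbhh" (7 characters) before diverging; nothing deeper is shared.
Longest shared-prefix length: 7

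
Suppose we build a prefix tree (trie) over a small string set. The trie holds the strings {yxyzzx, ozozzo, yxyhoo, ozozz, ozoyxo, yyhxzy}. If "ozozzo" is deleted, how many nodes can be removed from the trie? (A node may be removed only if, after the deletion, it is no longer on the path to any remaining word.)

1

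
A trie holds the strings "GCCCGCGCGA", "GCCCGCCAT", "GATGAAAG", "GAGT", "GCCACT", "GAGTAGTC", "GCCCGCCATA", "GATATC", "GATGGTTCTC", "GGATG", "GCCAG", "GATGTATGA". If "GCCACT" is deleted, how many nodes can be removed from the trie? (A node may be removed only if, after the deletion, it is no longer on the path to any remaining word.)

2

Walk "GCCACT" from the leaf back toward the root, removing each node that no remaining word uses.
The suffix "CT" (2 nodes) is used only by "GCCACT"; the node for "GCCA" still has the child "G", so pruning stops there.
Nodes removed: 2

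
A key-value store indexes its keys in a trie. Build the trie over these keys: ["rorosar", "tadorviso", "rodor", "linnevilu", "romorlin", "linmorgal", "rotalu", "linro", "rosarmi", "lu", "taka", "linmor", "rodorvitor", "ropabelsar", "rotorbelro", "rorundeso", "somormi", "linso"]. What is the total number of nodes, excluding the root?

Count nodes per top-level branch (shared prefixes stored once):
  'l'-branch (linmor, linmorgal, linnevilu, linro, linso, lu): 20 nodes
  'r'-branch (rodor, rodorvitor, romorlin, ropabelsar, rorosar, rorundeso, rosarmi, rotalu, rotorbelro): 51 nodes
  's'-branch (somormi): 7 nodes
  't'-branch (tadorviso, taka): 11 nodes
Sum: 89

89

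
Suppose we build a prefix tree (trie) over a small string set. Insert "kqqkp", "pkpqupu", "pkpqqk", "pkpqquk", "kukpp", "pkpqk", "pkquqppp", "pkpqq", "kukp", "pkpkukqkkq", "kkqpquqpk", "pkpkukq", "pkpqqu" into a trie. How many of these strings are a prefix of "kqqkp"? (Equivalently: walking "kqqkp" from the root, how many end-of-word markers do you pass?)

Check each prefix of "kqqkp" against the stored set — each match is an end-marker on the path.
Prefixes of the query that are stored words: "kqqkp"
Count: 1

1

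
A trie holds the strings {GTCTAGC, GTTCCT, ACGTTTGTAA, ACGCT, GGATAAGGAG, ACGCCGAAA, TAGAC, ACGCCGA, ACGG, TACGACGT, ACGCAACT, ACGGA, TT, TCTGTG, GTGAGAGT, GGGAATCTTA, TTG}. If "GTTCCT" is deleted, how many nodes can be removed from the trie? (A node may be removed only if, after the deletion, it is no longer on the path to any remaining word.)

A node on "GTTCCT"'s path can go only if nothing else ends at it or branches off below it.
The suffix "TCCT" (4 nodes) is used only by "GTTCCT"; the node for "GT" still has the child "C", so pruning stops there.
Nodes removed: 4

4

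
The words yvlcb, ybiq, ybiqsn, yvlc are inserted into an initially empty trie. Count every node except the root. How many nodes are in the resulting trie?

10

Trace insertions, counting only characters that open a new branch:
  "yvlcb" → 5 new (y, v, l, c, b)
  "ybiq" → prefix "y" already present; 3 new (b, i, q)
  "ybiqsn" → prefix "ybiq" already present; 2 new (s, n)
  "yvlc" → prefix "yvlc" already present; 0 new (none)
Total nodes = 5 + 3 + 2 + 0 = 10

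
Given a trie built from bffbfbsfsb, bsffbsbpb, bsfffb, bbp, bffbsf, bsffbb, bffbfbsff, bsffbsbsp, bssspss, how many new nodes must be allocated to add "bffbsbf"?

The longest prefix of "bffbsbf" already in the trie is "bffbs" (length 5).
So 7 − 5 = 2 new nodes.

2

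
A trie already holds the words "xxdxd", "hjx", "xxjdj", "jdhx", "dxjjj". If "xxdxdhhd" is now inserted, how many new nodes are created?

The longest prefix of "xxdxdhhd" already in the trie is "xxdxd" (length 5).
So 8 − 5 = 3 new nodes.

3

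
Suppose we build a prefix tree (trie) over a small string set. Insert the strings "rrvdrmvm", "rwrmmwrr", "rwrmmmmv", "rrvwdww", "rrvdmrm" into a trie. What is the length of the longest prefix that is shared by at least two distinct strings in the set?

5

Equivalently: take the maximum, over all pairs, of their longest common prefix length.
"rwrmmmmv" and "rwrmmwrr" agree on "rwrmm" (5 characters) before diverging; nothing deeper is shared.
Longest shared-prefix length: 5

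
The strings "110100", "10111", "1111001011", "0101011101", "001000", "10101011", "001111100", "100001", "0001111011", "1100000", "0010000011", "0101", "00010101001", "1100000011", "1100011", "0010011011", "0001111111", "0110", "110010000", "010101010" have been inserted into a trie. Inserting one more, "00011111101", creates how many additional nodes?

"000111111" is already a path in the trie; the remaining "01" must be added.
Each of the 2 remaining characters creates one node.

2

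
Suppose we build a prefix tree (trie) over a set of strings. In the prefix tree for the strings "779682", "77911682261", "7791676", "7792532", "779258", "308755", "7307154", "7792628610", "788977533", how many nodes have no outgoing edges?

9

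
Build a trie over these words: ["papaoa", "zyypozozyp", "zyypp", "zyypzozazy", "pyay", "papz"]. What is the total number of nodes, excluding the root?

Count nodes per top-level branch (shared prefixes stored once):
  'p'-branch (papaoa, papz, pyay): 10 nodes
  'z'-branch (zyypozozyp, zyypp, zyypzozazy): 17 nodes
Sum: 27

27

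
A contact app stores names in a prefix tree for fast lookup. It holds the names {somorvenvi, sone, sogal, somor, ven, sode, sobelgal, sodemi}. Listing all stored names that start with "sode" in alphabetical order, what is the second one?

sodemi

Words with prefix "sode", in lexicographic order: "sode", "sodemi"
Position 2: sodemi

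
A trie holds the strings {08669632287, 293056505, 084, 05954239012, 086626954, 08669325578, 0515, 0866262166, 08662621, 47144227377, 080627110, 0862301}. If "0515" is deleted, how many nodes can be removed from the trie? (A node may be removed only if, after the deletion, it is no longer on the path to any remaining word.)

A node on "0515"'s path can go only if nothing else ends at it or branches off below it.
The suffix "15" (2 nodes) is used only by "0515"; the node for "05" still has the child "9", so pruning stops there.
Nodes removed: 2

2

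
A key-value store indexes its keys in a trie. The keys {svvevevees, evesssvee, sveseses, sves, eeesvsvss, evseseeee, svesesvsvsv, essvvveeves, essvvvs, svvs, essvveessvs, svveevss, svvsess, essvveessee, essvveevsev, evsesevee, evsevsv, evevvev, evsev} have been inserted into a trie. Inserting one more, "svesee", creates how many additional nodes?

1

The longest prefix of "svesee" already in the trie is "svese" (length 5).
Each of the 1 remaining characters creates one node.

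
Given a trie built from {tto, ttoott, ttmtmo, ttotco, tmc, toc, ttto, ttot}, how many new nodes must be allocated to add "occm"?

Nothing in the trie begins with "o"; the whole of "occm" is new.
4 − 0 = 4 new nodes.

4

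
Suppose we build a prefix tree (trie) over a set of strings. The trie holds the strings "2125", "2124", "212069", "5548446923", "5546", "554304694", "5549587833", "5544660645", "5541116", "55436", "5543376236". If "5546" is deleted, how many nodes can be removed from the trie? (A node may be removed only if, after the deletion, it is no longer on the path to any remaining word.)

1

After clearing the end-marker at "5546", prune upward until reaching a node still needed by another word.
The suffix "6" (1 node) is used only by "5546"; the node for "554" still has the child "8", so pruning stops there.
Nodes removed: 1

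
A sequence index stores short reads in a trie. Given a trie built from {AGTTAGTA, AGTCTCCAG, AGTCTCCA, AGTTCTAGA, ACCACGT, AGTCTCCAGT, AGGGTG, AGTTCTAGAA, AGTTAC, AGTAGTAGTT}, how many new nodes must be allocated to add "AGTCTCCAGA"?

1

The longest prefix of "AGTCTCCAGA" already in the trie is "AGTCTCCAG" (length 9).
So 10 − 9 = 1 new nodes.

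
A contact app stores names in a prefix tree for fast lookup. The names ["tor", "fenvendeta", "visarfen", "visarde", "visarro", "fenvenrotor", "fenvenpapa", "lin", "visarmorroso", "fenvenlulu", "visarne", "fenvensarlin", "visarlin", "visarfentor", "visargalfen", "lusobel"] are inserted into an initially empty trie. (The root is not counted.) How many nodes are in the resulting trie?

74

Trace insertions, counting only characters that open a new branch:
  "tor" → 3 new (t, o, r)
  "fenvendeta" → 10 new (f, e, n, v, e, n, d, e, t, a)
  "visarfen" → 8 new (v, i, s, a, r, f, e, n)
  "visarde" → prefix "visar" already present; 2 new (d, e)
  "visarro" → prefix "visar" already present; 2 new (r, o)
  "fenvenrotor" → prefix "fenven" already present; 5 new (r, o, t, o, r)
  "fenvenpapa" → prefix "fenven" already present; 4 new (p, a, p, a)
  "lin" → 3 new (l, i, n)
  "visarmorroso" → prefix "visar" already present; 7 new (m, o, r, r, o, s, o)
  "fenvenlulu" → prefix "fenven" already present; 4 new (l, u, l, u)
  "visarne" → prefix "visar" already present; 2 new (n, e)
  "fenvensarlin" → prefix "fenven" already present; 6 new (s, a, r, l, i, n)
  "visarlin" → prefix "visar" already present; 3 new (l, i, n)
  "visarfentor" → prefix "visarfen" already present; 3 new (t, o, r)
  "visargalfen" → prefix "visar" already present; 6 new (g, a, l, f, e, n)
  "lusobel" → prefix "l" already present; 6 new (u, s, o, b, e, l)
Total nodes = 3 + 10 + 8 + 2 + 2 + 5 + 4 + 3 + 7 + 4 + 2 + 6 + 3 + 3 + 6 + 6 = 74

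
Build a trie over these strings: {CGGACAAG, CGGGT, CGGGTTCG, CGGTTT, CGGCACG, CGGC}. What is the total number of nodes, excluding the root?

20

Trie structure (* marks end of a word):
(root)
└─ C
   └─ G
      └─ G
         ├─ A
         │  └─ C
         │     └─ A
         │        └─ A
         │           └─ G *
         ├─ C *
         │  └─ A
         │     └─ C
         │        └─ G *
         ├─ G
         │  └─ T *
         │     └─ T
         │        └─ C
         │           └─ G *
         └─ T
            └─ T
               └─ T *
Counting every labelled node above: 20.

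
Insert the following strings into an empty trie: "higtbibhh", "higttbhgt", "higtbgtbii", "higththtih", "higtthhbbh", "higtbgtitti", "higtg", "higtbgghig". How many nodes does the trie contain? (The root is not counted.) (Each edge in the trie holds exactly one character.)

Insert word by word; a character creates a node only if that edge doesn't already exist:
  "higtbibhh" → 9 new (h, i, g, t, b, i, b, h, h)
  "higttbhgt" → prefix "higt" already present; 5 new (t, b, h, g, t)
  "higtbgtbii" → prefix "higtb" already present; 5 new (g, t, b, i, i)
  "higththtih" → prefix "higt" already present; 6 new (h, t, h, t, i, h)
  "higtthhbbh" → prefix "higtt" already present; 5 new (h, h, b, b, h)
  "higtbgtitti" → prefix "higtbgt" already present; 4 new (i, t, t, i)
  "higtg" → prefix "higt" already present; 1 new (g)
  "higtbgghig" → prefix "higtbg" already present; 4 new (g, h, i, g)
Total nodes = 9 + 5 + 5 + 6 + 5 + 4 + 1 + 4 = 39

39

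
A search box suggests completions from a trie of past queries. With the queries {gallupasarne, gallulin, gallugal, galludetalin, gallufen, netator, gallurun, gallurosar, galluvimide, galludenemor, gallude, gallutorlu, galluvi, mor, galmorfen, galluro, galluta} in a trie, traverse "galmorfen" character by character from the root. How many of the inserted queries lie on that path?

1

Walk "galmorfen" from the root; an end-of-word marker is hit whenever a stored word is a prefix of "galmorfen".
Prefixes of the query that are stored words: "galmorfen"
Count: 1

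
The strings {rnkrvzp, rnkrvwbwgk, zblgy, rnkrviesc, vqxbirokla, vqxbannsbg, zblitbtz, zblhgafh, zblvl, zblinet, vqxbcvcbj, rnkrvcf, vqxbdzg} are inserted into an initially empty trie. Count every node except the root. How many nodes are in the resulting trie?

62

Insert word by word; a character creates a node only if that edge doesn't already exist:
  "rnkrvzp" → 7 new (r, n, k, r, v, z, p)
  "rnkrvwbwgk" → prefix "rnkrv" already present; 5 new (w, b, w, g, k)
  "zblgy" → 5 new (z, b, l, g, y)
  "rnkrviesc" → prefix "rnkrv" already present; 4 new (i, e, s, c)
  "vqxbirokla" → 10 new (v, q, x, b, i, r, o, k, l, a)
  "vqxbannsbg" → prefix "vqxb" already present; 6 new (a, n, n, s, b, g)
  "zblitbtz" → prefix "zbl" already present; 5 new (i, t, b, t, z)
  "zblhgafh" → prefix "zbl" already present; 5 new (h, g, a, f, h)
  "zblvl" → prefix "zbl" already present; 2 new (v, l)
  "zblinet" → prefix "zbli" already present; 3 new (n, e, t)
  "vqxbcvcbj" → prefix "vqxb" already present; 5 new (c, v, c, b, j)
  "rnkrvcf" → prefix "rnkrv" already present; 2 new (c, f)
  "vqxbdzg" → prefix "vqxb" already present; 3 new (d, z, g)
Total nodes = 7 + 5 + 5 + 4 + 10 + 6 + 5 + 5 + 2 + 3 + 5 + 2 + 3 = 62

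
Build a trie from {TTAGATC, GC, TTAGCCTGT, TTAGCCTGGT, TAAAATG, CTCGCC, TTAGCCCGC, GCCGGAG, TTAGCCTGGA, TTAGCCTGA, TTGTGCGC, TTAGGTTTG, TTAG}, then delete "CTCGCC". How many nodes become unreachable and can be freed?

A node on "CTCGCC"'s path can go only if nothing else ends at it or branches off below it.
No other word shares any prefix with "CTCGCC", so all 6 of its nodes go.
Nodes removed: 6

6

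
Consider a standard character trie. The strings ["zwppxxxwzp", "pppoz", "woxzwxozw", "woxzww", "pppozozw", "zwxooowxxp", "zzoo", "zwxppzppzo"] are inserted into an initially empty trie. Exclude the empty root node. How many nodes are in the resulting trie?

46

Insert word by word; a character creates a node only if that edge doesn't already exist:
  "zwppxxxwzp" → 10 new (z, w, p, p, x, x, x, w, z, p)
  "pppoz" → 5 new (p, p, p, o, z)
  "woxzwxozw" → 9 new (w, o, x, z, w, x, o, z, w)
  "woxzww" → prefix "woxzw" already present; 1 new (w)
  "pppozozw" → prefix "pppoz" already present; 3 new (o, z, w)
  "zwxooowxxp" → prefix "zw" already present; 8 new (x, o, o, o, w, x, x, p)
  "zzoo" → prefix "z" already present; 3 new (z, o, o)
  "zwxppzppzo" → prefix "zwx" already present; 7 new (p, p, z, p, p, z, o)
Total nodes = 10 + 5 + 9 + 1 + 3 + 8 + 3 + 7 = 46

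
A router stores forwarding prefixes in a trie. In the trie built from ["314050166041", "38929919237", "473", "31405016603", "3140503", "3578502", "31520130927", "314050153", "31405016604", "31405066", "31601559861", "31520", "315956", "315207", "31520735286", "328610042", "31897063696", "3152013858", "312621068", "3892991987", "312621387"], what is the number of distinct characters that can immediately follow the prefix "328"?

1

Follow the path "328" to its node, then look at its outgoing edges.
Distinct next characters after "328": 6.
That node has 1 child edge.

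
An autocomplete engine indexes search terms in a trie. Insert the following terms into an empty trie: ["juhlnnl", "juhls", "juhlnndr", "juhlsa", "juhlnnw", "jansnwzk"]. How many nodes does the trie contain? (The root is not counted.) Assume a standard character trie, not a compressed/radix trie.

19

For each word, the new-node count is its length minus the longest prefix already in the trie:
  "juhlnnl" → 7 new (j, u, h, l, n, n, l)
  "juhls" → prefix "juhl" already present; 1 new (s)
  "juhlnndr" → prefix "juhlnn" already present; 2 new (d, r)
  "juhlsa" → prefix "juhls" already present; 1 new (a)
  "juhlnnw" → prefix "juhlnn" already present; 1 new (w)
  "jansnwzk" → prefix "j" already present; 7 new (a, n, s, n, w, z, k)
Total nodes = 7 + 1 + 2 + 1 + 1 + 7 = 19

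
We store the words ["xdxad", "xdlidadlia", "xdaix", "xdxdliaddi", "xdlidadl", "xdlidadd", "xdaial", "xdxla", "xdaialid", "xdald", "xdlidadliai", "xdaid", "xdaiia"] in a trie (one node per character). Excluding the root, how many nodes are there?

Count nodes per top-level branch (shared prefixes stored once):
  'x'-branch (xdaial, xdaialid, xdaid, xdaiia, xdaix, xdald, xdlidadd, xdlidadl, xdlidadlia, xdlidadliai, xdxad, xdxdliaddi, xdxla): 36 nodes
Sum: 36

36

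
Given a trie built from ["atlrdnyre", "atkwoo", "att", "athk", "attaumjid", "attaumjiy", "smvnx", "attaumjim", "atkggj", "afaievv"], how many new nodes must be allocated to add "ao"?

1

Walking "ao" from the root, the first 1 characters ("a") follow existing edges; "o" is the first miss.
So 2 − 1 = 1 new nodes.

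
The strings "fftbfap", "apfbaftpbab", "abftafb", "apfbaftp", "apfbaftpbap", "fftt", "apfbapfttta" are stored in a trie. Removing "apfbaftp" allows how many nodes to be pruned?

0

A node on "apfbaftp"'s path can go only if nothing else ends at it or branches off below it.
Every node on "apfbaftp" is still needed (e.g. by "apfbaftpbab"), so nothing is freed.
Nodes removed: 0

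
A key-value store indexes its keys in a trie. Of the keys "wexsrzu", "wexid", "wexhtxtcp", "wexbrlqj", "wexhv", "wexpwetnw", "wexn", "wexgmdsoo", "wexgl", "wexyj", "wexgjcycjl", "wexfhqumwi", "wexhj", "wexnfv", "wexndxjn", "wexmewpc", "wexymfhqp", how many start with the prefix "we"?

17

Filter for entries beginning with "we":
Matches: "wexbrlqj", "wexfhqumwi", "wexgjcycjl", "wexgl", "wexgmdsoo", "wexhj", "wexhtxtcp", "wexhv", "wexid", "wexmewpc", "wexn", "wexndxjn", "wexnfv", "wexpwetnw", "wexsrzu", "wexyj", "wexymfhqp"
Count: 17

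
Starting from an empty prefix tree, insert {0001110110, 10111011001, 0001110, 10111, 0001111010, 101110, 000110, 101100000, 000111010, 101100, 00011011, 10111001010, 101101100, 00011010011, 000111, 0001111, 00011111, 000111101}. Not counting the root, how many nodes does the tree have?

48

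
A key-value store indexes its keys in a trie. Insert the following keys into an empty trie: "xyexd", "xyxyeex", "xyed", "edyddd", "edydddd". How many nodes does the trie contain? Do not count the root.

18

Count nodes per top-level branch (shared prefixes stored once):
  'e'-branch (edyddd, edydddd): 7 nodes
  'x'-branch (xyed, xyexd, xyxyeex): 11 nodes
Sum: 18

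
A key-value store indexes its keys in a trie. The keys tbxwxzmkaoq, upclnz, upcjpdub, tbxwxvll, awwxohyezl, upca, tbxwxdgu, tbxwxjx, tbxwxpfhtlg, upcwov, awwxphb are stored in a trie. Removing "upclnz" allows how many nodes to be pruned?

After clearing the end-marker at "upclnz", prune upward until reaching a node still needed by another word.
The suffix "lnz" (3 nodes) is used only by "upclnz"; the node for "upc" still has the child "j", so pruning stops there.
Nodes removed: 3

3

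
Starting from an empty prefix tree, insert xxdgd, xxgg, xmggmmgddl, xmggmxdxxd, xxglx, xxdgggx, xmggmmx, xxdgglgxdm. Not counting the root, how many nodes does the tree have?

32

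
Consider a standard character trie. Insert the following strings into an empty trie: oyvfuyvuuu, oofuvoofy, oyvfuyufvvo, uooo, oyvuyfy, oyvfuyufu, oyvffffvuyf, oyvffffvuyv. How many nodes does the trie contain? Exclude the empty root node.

40

Insert word by word; a character creates a node only if that edge doesn't already exist:
  "oyvfuyvuuu" → 10 new (o, y, v, f, u, y, v, u, u, u)
  "oofuvoofy" → prefix "o" already present; 8 new (o, f, u, v, o, o, f, y)
  "oyvfuyufvvo" → prefix "oyvfuy" already present; 5 new (u, f, v, v, o)
  "uooo" → 4 new (u, o, o, o)
  "oyvuyfy" → prefix "oyv" already present; 4 new (u, y, f, y)
  "oyvfuyufu" → prefix "oyvfuyuf" already present; 1 new (u)
  "oyvffffvuyf" → prefix "oyvf" already present; 7 new (f, f, f, v, u, y, f)
  "oyvffffvuyv" → prefix "oyvffffvuy" already present; 1 new (v)
Total nodes = 10 + 8 + 5 + 4 + 4 + 1 + 7 + 1 = 40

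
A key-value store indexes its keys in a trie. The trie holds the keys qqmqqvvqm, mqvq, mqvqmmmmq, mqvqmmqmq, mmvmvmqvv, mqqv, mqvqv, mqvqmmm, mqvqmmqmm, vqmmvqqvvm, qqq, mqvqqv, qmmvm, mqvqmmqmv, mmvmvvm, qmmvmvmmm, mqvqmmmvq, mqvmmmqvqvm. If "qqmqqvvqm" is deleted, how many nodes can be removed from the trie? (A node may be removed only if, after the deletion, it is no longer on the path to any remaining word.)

After clearing the end-marker at "qqmqqvvqm", prune upward until reaching a node still needed by another word.
The suffix "mqqvvqm" (7 nodes) is used only by "qqmqqvvqm"; the node for "qq" still has the child "q", so pruning stops there.
Nodes removed: 7

7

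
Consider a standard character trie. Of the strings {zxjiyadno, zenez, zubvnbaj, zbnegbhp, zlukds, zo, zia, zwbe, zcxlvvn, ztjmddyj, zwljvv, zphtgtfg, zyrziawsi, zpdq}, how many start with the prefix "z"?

14

Traverse to the node for "z", then collect every word in that subtree.
Matches: "zbnegbhp", "zcxlvvn", "zenez", "zia", "zlukds", "zo", "zpdq", "zphtgtfg", "ztjmddyj", "zubvnbaj", "zwbe", "zwljvv", "zxjiyadno", "zyrziawsi"
Count: 14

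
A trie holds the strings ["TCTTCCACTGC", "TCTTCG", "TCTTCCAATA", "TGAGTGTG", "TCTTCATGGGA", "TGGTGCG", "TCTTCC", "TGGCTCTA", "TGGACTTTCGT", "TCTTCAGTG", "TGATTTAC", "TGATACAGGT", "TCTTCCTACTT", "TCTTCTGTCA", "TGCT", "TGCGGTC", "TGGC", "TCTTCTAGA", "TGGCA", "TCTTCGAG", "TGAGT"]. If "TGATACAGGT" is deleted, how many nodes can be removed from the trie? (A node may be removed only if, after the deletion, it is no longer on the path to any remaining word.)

6

A node on "TGATACAGGT"'s path can go only if nothing else ends at it or branches off below it.
The suffix "ACAGGT" (6 nodes) is used only by "TGATACAGGT"; the node for "TGAT" still has the child "T", so pruning stops there.
Nodes removed: 6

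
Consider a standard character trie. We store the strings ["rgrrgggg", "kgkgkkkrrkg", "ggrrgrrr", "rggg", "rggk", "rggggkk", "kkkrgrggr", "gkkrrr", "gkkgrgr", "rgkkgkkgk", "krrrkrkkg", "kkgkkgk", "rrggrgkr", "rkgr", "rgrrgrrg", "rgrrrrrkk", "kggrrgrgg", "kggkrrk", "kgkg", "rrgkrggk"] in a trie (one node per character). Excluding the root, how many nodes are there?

104

Trace insertions, counting only characters that open a new branch:
  "rgrrgggg" → 8 new (r, g, r, r, g, g, g, g)
  "kgkgkkkrrkg" → 11 new (k, g, k, g, k, k, k, r, r, k, g)
  "ggrrgrrr" → 8 new (g, g, r, r, g, r, r, r)
  "rggg" → prefix "rg" already present; 2 new (g, g)
  "rggk" → prefix "rgg" already present; 1 new (k)
  "rggggkk" → prefix "rggg" already present; 3 new (g, k, k)
  "kkkrgrggr" → prefix "k" already present; 8 new (k, k, r, g, r, g, g, r)
  "gkkrrr" → prefix "g" already present; 5 new (k, k, r, r, r)
  "gkkgrgr" → prefix "gkk" already present; 4 new (g, r, g, r)
  "rgkkgkkgk" → prefix "rg" already present; 7 new (k, k, g, k, k, g, k)
  "krrrkrkkg" → prefix "k" already present; 8 new (r, r, r, k, r, k, k, g)
  "kkgkkgk" → prefix "kk" already present; 5 new (g, k, k, g, k)
  "rrggrgkr" → prefix "r" already present; 7 new (r, g, g, r, g, k, r)
  "rkgr" → prefix "r" already present; 3 new (k, g, r)
  "rgrrgrrg" → prefix "rgrrg" already present; 3 new (r, r, g)
  "rgrrrrrkk" → prefix "rgrr" already present; 5 new (r, r, r, k, k)
  "kggrrgrgg" → prefix "kg" already present; 7 new (g, r, r, g, r, g, g)
  "kggkrrk" → prefix "kgg" already present; 4 new (k, r, r, k)
  "kgkg" → prefix "kgkg" already present; 0 new (none)
  "rrgkrggk" → prefix "rrg" already present; 5 new (k, r, g, g, k)
Total nodes = 8 + 11 + 8 + 2 + 1 + 3 + 8 + 5 + 4 + 7 + 8 + 5 + 7 + 3 + 3 + 5 + 7 + 4 + 0 + 5 = 104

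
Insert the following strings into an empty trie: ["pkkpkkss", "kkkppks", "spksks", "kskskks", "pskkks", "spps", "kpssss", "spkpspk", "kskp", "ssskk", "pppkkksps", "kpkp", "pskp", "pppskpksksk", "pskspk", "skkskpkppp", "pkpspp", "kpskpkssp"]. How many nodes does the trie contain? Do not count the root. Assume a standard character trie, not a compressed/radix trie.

89

For each word, the new-node count is its length minus the longest prefix already in the trie:
  "pkkpkkss" → 8 new (p, k, k, p, k, k, s, s)
  "kkkppks" → 7 new (k, k, k, p, p, k, s)
  "spksks" → 6 new (s, p, k, s, k, s)
  "kskskks" → prefix "k" already present; 6 new (s, k, s, k, k, s)
  "pskkks" → prefix "p" already present; 5 new (s, k, k, k, s)
  "spps" → prefix "sp" already present; 2 new (p, s)
  "kpssss" → prefix "k" already present; 5 new (p, s, s, s, s)
  "spkpspk" → prefix "spk" already present; 4 new (p, s, p, k)
  "kskp" → prefix "ksk" already present; 1 new (p)
  "ssskk" → prefix "s" already present; 4 new (s, s, k, k)
  "pppkkksps" → prefix "p" already present; 8 new (p, p, k, k, k, s, p, s)
  "kpkp" → prefix "kp" already present; 2 new (k, p)
  "pskp" → prefix "psk" already present; 1 new (p)
  "pppskpksksk" → prefix "ppp" already present; 8 new (s, k, p, k, s, k, s, k)
  "pskspk" → prefix "psk" already present; 3 new (s, p, k)
  "skkskpkppp" → prefix "s" already present; 9 new (k, k, s, k, p, k, p, p, p)
  "pkpspp" → prefix "pk" already present; 4 new (p, s, p, p)
  "kpskpkssp" → prefix "kps" already present; 6 new (k, p, k, s, s, p)
Total nodes = 8 + 7 + 6 + 6 + 5 + 2 + 5 + 4 + 1 + 4 + 8 + 2 + 1 + 8 + 3 + 9 + 4 + 6 = 89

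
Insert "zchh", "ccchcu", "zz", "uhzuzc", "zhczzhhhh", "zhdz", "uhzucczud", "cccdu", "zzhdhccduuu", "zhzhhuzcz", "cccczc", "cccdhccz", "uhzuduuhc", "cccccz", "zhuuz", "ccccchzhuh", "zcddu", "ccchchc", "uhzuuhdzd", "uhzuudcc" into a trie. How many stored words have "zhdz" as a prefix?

1

Traverse to the node for "zhdz", then collect every word in that subtree.
Matches: "zhdz"
Count: 1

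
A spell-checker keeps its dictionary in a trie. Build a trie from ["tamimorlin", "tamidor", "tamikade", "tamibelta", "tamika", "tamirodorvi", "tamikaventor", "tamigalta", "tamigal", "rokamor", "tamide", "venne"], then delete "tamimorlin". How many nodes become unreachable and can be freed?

6

A node on "tamimorlin"'s path can go only if nothing else ends at it or branches off below it.
The suffix "morlin" (6 nodes) is used only by "tamimorlin"; the node for "tami" still has the child "d", so pruning stops there.
Nodes removed: 6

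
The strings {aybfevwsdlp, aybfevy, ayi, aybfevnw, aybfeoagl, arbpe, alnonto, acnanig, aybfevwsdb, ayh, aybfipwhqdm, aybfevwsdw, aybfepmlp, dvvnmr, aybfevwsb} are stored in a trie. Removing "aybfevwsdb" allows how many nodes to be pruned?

After clearing the end-marker at "aybfevwsdb", prune upward until reaching a node still needed by another word.
The suffix "b" (1 node) is used only by "aybfevwsdb"; the node for "aybfevwsd" still has the child "l", so pruning stops there.
Nodes removed: 1

1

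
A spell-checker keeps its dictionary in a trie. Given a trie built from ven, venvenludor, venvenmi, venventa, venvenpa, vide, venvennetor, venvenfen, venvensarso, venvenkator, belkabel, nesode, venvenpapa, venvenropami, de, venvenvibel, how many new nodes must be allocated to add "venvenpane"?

2

Walking "venvenpane" from the root, the first 8 characters ("venvenpa") follow existing edges; "n" is the first miss.
Each of the 2 remaining characters creates one node.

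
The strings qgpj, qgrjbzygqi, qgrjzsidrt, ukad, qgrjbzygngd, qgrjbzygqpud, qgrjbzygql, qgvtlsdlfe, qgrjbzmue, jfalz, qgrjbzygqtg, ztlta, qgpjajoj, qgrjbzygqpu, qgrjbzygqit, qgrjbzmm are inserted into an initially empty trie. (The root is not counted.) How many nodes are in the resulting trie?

58

Count nodes per top-level branch (shared prefixes stored once):
  'j'-branch (jfalz): 5 nodes
  'q'-branch (qgpj, qgpjajoj, qgrjbzmm, qgrjbzmue, qgrjbzygngd, qgrjbzygqi, qgrjbzygqit, qgrjbzygql, qgrjbzygqpu, qgrjbzygqpud, qgrjbzygqtg, qgrjzsidrt, qgvtlsdlfe): 44 nodes
  'u'-branch (ukad): 4 nodes
  'z'-branch (ztlta): 5 nodes
Sum: 58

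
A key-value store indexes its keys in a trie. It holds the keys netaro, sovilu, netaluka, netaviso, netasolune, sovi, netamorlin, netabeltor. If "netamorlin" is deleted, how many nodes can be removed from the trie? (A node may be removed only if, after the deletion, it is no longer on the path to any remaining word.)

6

A node on "netamorlin"'s path can go only if nothing else ends at it or branches off below it.
The suffix "morlin" (6 nodes) is used only by "netamorlin"; the node for "neta" still has the child "r", so pruning stops there.
Nodes removed: 6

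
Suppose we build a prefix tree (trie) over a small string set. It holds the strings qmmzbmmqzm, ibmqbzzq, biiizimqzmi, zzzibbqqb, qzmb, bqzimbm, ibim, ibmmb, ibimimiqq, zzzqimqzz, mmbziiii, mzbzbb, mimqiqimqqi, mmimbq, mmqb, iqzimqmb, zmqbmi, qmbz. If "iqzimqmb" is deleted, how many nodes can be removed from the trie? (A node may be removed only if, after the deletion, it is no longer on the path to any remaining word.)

After clearing the end-marker at "iqzimqmb", prune upward until reaching a node still needed by another word.
The suffix "qzimqmb" (7 nodes) is used only by "iqzimqmb"; the node for "i" still has the child "b", so pruning stops there.
Nodes removed: 7

7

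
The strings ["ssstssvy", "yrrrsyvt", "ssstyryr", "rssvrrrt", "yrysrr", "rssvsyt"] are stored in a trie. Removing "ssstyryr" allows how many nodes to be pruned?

A node on "ssstyryr"'s path can go only if nothing else ends at it or branches off below it.
The suffix "yryr" (4 nodes) is used only by "ssstyryr"; the node for "ssst" still has the child "s", so pruning stops there.
Nodes removed: 4

4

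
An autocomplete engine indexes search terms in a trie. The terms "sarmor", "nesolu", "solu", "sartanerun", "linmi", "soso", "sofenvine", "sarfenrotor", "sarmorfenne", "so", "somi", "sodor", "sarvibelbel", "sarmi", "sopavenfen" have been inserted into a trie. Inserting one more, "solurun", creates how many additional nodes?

Walking "solurun" from the root, the first 4 characters ("solu") follow existing edges; "r" is the first miss.
Each of the 3 remaining characters creates one node.

3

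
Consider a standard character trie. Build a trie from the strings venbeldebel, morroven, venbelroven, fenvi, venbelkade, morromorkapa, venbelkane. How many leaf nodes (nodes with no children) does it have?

Leaves are exactly the stored words that no other stored word extends.
Those words: "fenvi", "morromorkapa", "morroven", "venbeldebel", "venbelkade", "venbelkane", "venbelroven"
Leaf count: 7

7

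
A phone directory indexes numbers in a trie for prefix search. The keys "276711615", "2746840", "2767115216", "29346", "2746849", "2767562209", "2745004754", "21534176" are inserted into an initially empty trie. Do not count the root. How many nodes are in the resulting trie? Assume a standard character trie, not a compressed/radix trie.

Count nodes per top-level branch (shared prefixes stored once):
  '2'-branch (21534176, 2745004754, 2746840, 2746849, 2767115216, 276711615, 2767562209, 29346): 43 nodes
Sum: 43

43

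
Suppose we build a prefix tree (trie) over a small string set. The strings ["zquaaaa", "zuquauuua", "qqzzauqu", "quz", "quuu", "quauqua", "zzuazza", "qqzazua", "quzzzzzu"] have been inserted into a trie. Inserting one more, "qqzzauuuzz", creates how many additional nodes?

"qqzzau" is already a path in the trie; the remaining "uuzz" must be added.
Each of the 4 remaining characters creates one node.

4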